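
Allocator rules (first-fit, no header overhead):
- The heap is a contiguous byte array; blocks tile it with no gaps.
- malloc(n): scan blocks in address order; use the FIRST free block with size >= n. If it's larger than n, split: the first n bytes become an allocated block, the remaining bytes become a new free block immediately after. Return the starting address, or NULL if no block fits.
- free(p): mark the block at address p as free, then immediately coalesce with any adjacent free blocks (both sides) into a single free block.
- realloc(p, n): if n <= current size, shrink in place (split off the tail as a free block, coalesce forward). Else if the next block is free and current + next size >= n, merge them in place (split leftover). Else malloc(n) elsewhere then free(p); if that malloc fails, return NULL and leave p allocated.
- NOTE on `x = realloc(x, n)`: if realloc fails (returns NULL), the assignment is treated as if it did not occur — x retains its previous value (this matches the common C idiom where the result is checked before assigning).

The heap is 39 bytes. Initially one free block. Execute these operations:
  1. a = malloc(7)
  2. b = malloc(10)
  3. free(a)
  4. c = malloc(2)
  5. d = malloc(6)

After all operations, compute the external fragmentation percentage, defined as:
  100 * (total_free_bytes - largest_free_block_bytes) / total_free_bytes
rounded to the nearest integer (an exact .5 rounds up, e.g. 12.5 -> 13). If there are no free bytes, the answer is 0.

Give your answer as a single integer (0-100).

Op 1: a = malloc(7) -> a = 0; heap: [0-6 ALLOC][7-38 FREE]
Op 2: b = malloc(10) -> b = 7; heap: [0-6 ALLOC][7-16 ALLOC][17-38 FREE]
Op 3: free(a) -> (freed a); heap: [0-6 FREE][7-16 ALLOC][17-38 FREE]
Op 4: c = malloc(2) -> c = 0; heap: [0-1 ALLOC][2-6 FREE][7-16 ALLOC][17-38 FREE]
Op 5: d = malloc(6) -> d = 17; heap: [0-1 ALLOC][2-6 FREE][7-16 ALLOC][17-22 ALLOC][23-38 FREE]
Free blocks: [5 16] total_free=21 largest=16 -> 100*(21-16)/21 = 500/21 ≈ 23.810 -> rounds to 24

Answer: 24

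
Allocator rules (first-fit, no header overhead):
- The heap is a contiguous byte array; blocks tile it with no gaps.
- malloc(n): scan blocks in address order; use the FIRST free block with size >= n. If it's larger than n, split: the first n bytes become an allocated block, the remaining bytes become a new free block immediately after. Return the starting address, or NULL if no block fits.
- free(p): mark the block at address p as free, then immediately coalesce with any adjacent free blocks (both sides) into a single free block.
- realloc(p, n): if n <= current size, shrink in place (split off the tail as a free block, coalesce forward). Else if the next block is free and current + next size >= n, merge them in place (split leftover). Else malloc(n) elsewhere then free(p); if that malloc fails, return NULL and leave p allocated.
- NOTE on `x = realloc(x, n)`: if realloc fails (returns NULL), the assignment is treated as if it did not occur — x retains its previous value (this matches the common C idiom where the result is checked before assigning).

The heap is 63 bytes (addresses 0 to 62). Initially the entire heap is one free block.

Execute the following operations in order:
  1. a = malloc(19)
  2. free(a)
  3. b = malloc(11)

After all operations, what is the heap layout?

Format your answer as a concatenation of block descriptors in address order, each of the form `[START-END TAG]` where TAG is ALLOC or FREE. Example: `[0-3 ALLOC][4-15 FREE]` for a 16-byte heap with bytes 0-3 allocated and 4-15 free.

Op 1: a = malloc(19) -> a = 0; heap: [0-18 ALLOC][19-62 FREE]
Op 2: free(a) -> (freed a); heap: [0-62 FREE]
Op 3: b = malloc(11) -> b = 0; heap: [0-10 ALLOC][11-62 FREE]

Answer: [0-10 ALLOC][11-62 FREE]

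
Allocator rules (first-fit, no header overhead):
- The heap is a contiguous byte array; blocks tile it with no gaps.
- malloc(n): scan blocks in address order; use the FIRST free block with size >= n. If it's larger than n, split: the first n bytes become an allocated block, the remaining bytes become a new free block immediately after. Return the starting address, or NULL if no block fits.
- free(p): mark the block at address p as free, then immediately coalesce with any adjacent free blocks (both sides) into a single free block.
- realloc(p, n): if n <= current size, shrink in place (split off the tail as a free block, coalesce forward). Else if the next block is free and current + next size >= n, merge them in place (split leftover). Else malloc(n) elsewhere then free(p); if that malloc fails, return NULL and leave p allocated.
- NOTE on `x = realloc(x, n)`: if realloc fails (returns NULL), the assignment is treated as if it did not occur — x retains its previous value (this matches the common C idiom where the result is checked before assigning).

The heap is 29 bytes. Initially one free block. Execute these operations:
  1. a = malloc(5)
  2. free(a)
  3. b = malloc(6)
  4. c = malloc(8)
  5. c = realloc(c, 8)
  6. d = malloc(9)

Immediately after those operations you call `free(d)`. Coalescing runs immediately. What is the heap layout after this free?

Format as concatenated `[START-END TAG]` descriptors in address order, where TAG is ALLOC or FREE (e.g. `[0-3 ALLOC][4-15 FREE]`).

Answer: [0-5 ALLOC][6-13 ALLOC][14-28 FREE]

Derivation:
Op 1: a = malloc(5) -> a = 0; heap: [0-4 ALLOC][5-28 FREE]
Op 2: free(a) -> (freed a); heap: [0-28 FREE]
Op 3: b = malloc(6) -> b = 0; heap: [0-5 ALLOC][6-28 FREE]
Op 4: c = malloc(8) -> c = 6; heap: [0-5 ALLOC][6-13 ALLOC][14-28 FREE]
Op 5: c = realloc(c, 8) -> c = 6; heap: [0-5 ALLOC][6-13 ALLOC][14-28 FREE]
Op 6: d = malloc(9) -> d = 14; heap: [0-5 ALLOC][6-13 ALLOC][14-22 ALLOC][23-28 FREE]
free(d): d = 14 -> block [14-22 ALLOC]; mark free, coalesce with adjacent free neighbors -> [0-5 ALLOC][6-13 ALLOC][14-28 FREE]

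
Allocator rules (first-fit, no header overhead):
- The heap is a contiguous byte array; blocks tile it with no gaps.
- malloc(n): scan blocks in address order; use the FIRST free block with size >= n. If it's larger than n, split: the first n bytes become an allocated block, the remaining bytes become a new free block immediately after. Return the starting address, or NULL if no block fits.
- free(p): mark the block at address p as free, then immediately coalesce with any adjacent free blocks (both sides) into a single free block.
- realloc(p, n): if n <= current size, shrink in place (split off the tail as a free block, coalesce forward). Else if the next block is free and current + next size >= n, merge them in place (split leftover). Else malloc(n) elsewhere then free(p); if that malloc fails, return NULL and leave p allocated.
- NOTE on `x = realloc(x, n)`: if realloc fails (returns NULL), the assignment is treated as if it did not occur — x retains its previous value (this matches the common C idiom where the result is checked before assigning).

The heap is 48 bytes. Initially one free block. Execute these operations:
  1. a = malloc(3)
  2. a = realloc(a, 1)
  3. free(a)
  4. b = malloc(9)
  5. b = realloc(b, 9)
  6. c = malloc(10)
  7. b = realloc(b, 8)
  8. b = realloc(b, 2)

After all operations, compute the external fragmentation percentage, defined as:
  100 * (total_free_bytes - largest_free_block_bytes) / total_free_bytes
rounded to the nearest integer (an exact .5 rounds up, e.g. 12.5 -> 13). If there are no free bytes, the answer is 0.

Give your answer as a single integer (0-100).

Answer: 19

Derivation:
Op 1: a = malloc(3) -> a = 0; heap: [0-2 ALLOC][3-47 FREE]
Op 2: a = realloc(a, 1) -> a = 0; heap: [0-0 ALLOC][1-47 FREE]
Op 3: free(a) -> (freed a); heap: [0-47 FREE]
Op 4: b = malloc(9) -> b = 0; heap: [0-8 ALLOC][9-47 FREE]
Op 5: b = realloc(b, 9) -> b = 0; heap: [0-8 ALLOC][9-47 FREE]
Op 6: c = malloc(10) -> c = 9; heap: [0-8 ALLOC][9-18 ALLOC][19-47 FREE]
Op 7: b = realloc(b, 8) -> b = 0; heap: [0-7 ALLOC][8-8 FREE][9-18 ALLOC][19-47 FREE]
Op 8: b = realloc(b, 2) -> b = 0; heap: [0-1 ALLOC][2-8 FREE][9-18 ALLOC][19-47 FREE]
Free blocks: [7 29] total_free=36 largest=29 -> 100*(36-29)/36 = 700/36 ≈ 19.444 -> rounds to 19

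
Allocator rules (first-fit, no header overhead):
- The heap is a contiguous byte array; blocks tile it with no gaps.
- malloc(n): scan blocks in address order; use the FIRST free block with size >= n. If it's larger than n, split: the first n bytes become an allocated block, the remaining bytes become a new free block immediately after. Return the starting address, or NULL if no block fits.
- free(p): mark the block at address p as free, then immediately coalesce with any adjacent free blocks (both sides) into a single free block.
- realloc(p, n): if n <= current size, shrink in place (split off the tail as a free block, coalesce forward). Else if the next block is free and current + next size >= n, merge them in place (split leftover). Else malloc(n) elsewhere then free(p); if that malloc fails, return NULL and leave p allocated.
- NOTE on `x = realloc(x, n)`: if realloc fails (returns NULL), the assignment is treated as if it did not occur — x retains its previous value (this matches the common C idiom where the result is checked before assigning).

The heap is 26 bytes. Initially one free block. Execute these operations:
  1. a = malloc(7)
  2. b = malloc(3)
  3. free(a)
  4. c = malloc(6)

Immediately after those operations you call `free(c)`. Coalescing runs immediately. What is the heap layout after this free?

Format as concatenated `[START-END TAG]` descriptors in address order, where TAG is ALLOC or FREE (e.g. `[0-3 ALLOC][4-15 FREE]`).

Answer: [0-6 FREE][7-9 ALLOC][10-25 FREE]

Derivation:
Op 1: a = malloc(7) -> a = 0; heap: [0-6 ALLOC][7-25 FREE]
Op 2: b = malloc(3) -> b = 7; heap: [0-6 ALLOC][7-9 ALLOC][10-25 FREE]
Op 3: free(a) -> (freed a); heap: [0-6 FREE][7-9 ALLOC][10-25 FREE]
Op 4: c = malloc(6) -> c = 0; heap: [0-5 ALLOC][6-6 FREE][7-9 ALLOC][10-25 FREE]
free(c): c = 0 -> block [0-5 ALLOC]; mark free, coalesce with adjacent free neighbors -> [0-6 FREE][7-9 ALLOC][10-25 FREE]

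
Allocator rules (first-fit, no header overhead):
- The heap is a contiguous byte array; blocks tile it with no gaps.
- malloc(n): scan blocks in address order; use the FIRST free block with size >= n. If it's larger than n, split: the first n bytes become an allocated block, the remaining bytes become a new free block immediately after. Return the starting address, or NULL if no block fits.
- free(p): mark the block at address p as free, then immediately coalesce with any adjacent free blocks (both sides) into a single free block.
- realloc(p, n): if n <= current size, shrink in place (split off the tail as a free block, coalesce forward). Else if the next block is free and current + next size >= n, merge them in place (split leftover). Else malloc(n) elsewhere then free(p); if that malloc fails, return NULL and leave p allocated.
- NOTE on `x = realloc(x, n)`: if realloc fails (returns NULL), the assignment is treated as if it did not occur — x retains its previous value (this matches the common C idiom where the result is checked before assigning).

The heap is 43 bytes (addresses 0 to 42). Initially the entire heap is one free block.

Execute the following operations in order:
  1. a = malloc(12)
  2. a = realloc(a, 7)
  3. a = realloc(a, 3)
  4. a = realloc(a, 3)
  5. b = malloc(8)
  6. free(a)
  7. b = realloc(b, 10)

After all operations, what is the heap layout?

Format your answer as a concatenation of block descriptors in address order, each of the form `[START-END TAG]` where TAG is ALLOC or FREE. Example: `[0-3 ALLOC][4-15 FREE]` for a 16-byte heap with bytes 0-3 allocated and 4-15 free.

Answer: [0-2 FREE][3-12 ALLOC][13-42 FREE]

Derivation:
Op 1: a = malloc(12) -> a = 0; heap: [0-11 ALLOC][12-42 FREE]
Op 2: a = realloc(a, 7) -> a = 0; heap: [0-6 ALLOC][7-42 FREE]
Op 3: a = realloc(a, 3) -> a = 0; heap: [0-2 ALLOC][3-42 FREE]
Op 4: a = realloc(a, 3) -> a = 0; heap: [0-2 ALLOC][3-42 FREE]
Op 5: b = malloc(8) -> b = 3; heap: [0-2 ALLOC][3-10 ALLOC][11-42 FREE]
Op 6: free(a) -> (freed a); heap: [0-2 FREE][3-10 ALLOC][11-42 FREE]
Op 7: b = realloc(b, 10) -> b = 3; heap: [0-2 FREE][3-12 ALLOC][13-42 FREE]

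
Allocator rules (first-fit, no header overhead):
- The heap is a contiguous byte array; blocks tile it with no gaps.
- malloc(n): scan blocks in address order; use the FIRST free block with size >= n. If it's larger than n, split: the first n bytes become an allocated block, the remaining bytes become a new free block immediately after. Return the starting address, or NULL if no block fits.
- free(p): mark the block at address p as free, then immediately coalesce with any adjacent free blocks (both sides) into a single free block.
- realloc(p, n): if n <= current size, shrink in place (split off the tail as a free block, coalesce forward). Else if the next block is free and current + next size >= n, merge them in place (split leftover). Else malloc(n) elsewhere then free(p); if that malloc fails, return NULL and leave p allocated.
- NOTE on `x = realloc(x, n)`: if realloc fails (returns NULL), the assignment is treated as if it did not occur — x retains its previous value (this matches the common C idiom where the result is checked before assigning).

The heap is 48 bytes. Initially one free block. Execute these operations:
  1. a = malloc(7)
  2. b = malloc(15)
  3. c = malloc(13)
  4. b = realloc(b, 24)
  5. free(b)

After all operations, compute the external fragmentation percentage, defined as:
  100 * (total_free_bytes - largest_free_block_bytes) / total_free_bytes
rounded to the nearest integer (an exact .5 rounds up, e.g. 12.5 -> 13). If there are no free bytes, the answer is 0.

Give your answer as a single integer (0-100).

Answer: 46

Derivation:
Op 1: a = malloc(7) -> a = 0; heap: [0-6 ALLOC][7-47 FREE]
Op 2: b = malloc(15) -> b = 7; heap: [0-6 ALLOC][7-21 ALLOC][22-47 FREE]
Op 3: c = malloc(13) -> c = 22; heap: [0-6 ALLOC][7-21 ALLOC][22-34 ALLOC][35-47 FREE]
Op 4: b = realloc(b, 24) -> NULL (b unchanged); heap: [0-6 ALLOC][7-21 ALLOC][22-34 ALLOC][35-47 FREE]
Op 5: free(b) -> (freed b); heap: [0-6 ALLOC][7-21 FREE][22-34 ALLOC][35-47 FREE]
Free blocks: [15 13] total_free=28 largest=15 -> 100*(28-15)/28 = 1300/28 ≈ 46.429 -> rounds to 46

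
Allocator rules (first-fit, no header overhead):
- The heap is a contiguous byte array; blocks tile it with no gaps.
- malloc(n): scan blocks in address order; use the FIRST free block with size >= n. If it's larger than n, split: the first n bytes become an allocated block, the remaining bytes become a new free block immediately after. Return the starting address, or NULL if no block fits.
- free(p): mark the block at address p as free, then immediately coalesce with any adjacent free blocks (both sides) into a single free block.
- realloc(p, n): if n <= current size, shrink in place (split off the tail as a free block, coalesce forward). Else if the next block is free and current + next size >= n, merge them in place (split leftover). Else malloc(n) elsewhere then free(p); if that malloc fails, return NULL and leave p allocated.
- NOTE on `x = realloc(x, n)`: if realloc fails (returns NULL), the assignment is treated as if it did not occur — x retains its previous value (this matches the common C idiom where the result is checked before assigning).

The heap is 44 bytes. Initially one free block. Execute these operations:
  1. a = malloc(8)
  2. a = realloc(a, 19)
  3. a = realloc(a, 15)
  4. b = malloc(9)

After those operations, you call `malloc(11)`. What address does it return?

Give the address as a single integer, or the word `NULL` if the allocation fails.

Op 1: a = malloc(8) -> a = 0; heap: [0-7 ALLOC][8-43 FREE]
Op 2: a = realloc(a, 19) -> a = 0; heap: [0-18 ALLOC][19-43 FREE]
Op 3: a = realloc(a, 15) -> a = 0; heap: [0-14 ALLOC][15-43 FREE]
Op 4: b = malloc(9) -> b = 15; heap: [0-14 ALLOC][15-23 ALLOC][24-43 FREE]
malloc(11): first-fit scan over [0-14 ALLOC][15-23 ALLOC][24-43 FREE] -> 24

Answer: 24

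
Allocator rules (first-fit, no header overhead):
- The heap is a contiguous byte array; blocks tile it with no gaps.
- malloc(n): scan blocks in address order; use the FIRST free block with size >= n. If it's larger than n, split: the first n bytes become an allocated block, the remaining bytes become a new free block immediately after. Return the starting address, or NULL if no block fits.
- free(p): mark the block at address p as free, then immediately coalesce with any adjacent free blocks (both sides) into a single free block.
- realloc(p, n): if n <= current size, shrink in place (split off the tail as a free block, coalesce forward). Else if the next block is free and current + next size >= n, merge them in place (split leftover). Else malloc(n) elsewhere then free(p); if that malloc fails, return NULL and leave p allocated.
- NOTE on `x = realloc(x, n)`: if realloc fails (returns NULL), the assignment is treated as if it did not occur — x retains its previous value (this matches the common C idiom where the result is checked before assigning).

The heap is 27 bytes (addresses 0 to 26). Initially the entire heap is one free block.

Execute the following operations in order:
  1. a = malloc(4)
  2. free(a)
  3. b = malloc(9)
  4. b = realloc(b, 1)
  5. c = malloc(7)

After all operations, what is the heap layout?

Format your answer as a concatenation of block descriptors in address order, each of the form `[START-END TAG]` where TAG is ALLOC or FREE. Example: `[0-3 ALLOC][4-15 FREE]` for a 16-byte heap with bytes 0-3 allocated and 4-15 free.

Answer: [0-0 ALLOC][1-7 ALLOC][8-26 FREE]

Derivation:
Op 1: a = malloc(4) -> a = 0; heap: [0-3 ALLOC][4-26 FREE]
Op 2: free(a) -> (freed a); heap: [0-26 FREE]
Op 3: b = malloc(9) -> b = 0; heap: [0-8 ALLOC][9-26 FREE]
Op 4: b = realloc(b, 1) -> b = 0; heap: [0-0 ALLOC][1-26 FREE]
Op 5: c = malloc(7) -> c = 1; heap: [0-0 ALLOC][1-7 ALLOC][8-26 FREE]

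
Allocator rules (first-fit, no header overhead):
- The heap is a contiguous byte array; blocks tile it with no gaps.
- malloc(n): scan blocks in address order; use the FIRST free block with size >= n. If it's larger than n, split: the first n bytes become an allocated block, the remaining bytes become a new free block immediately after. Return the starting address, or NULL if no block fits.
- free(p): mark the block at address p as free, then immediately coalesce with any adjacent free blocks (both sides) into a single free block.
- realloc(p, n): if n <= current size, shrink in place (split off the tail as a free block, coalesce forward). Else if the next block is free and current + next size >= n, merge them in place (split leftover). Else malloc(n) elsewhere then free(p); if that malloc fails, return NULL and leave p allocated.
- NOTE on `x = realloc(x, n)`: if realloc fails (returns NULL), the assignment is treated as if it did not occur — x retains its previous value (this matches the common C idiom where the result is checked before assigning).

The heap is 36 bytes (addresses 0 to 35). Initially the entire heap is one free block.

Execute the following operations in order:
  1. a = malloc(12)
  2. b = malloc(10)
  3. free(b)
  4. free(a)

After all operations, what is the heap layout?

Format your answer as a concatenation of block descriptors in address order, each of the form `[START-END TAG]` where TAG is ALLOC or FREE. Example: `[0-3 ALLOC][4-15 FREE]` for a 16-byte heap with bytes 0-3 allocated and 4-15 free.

Answer: [0-35 FREE]

Derivation:
Op 1: a = malloc(12) -> a = 0; heap: [0-11 ALLOC][12-35 FREE]
Op 2: b = malloc(10) -> b = 12; heap: [0-11 ALLOC][12-21 ALLOC][22-35 FREE]
Op 3: free(b) -> (freed b); heap: [0-11 ALLOC][12-35 FREE]
Op 4: free(a) -> (freed a); heap: [0-35 FREE]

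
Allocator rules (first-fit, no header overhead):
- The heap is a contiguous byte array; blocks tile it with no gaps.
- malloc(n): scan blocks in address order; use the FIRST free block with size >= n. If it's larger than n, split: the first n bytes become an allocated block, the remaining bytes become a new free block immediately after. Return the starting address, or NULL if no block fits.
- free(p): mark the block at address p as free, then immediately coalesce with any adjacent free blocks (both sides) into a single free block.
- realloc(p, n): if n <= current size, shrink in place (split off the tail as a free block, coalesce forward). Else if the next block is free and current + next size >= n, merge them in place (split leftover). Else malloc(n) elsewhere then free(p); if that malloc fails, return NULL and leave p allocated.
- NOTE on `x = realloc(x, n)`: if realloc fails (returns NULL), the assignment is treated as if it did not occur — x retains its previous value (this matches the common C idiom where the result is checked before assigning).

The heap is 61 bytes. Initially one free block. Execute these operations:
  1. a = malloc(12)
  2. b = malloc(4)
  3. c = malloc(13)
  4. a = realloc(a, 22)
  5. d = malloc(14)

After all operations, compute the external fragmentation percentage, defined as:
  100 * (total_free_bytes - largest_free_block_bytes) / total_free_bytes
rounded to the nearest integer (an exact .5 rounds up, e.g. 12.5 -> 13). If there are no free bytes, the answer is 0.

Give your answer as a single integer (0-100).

Op 1: a = malloc(12) -> a = 0; heap: [0-11 ALLOC][12-60 FREE]
Op 2: b = malloc(4) -> b = 12; heap: [0-11 ALLOC][12-15 ALLOC][16-60 FREE]
Op 3: c = malloc(13) -> c = 16; heap: [0-11 ALLOC][12-15 ALLOC][16-28 ALLOC][29-60 FREE]
Op 4: a = realloc(a, 22) -> a = 29; heap: [0-11 FREE][12-15 ALLOC][16-28 ALLOC][29-50 ALLOC][51-60 FREE]
Op 5: d = malloc(14) -> d = NULL; heap: [0-11 FREE][12-15 ALLOC][16-28 ALLOC][29-50 ALLOC][51-60 FREE]
Free blocks: [12 10] total_free=22 largest=12 -> 100*(22-12)/22 = 1000/22 ≈ 45.455 -> rounds to 45

Answer: 45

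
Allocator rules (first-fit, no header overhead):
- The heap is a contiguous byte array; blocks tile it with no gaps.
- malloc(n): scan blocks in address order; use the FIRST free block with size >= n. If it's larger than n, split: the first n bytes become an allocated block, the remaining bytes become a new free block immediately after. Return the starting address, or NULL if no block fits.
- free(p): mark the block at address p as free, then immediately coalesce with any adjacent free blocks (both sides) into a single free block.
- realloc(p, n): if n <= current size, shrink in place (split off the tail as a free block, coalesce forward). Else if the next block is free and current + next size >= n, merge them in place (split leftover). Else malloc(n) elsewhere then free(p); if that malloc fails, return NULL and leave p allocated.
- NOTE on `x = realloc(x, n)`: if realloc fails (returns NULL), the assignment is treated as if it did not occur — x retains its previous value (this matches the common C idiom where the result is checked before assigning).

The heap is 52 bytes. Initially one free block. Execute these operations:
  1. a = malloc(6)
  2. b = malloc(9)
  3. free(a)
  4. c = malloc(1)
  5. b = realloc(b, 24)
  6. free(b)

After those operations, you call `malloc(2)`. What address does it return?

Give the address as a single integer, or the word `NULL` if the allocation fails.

Answer: 1

Derivation:
Op 1: a = malloc(6) -> a = 0; heap: [0-5 ALLOC][6-51 FREE]
Op 2: b = malloc(9) -> b = 6; heap: [0-5 ALLOC][6-14 ALLOC][15-51 FREE]
Op 3: free(a) -> (freed a); heap: [0-5 FREE][6-14 ALLOC][15-51 FREE]
Op 4: c = malloc(1) -> c = 0; heap: [0-0 ALLOC][1-5 FREE][6-14 ALLOC][15-51 FREE]
Op 5: b = realloc(b, 24) -> b = 6; heap: [0-0 ALLOC][1-5 FREE][6-29 ALLOC][30-51 FREE]
Op 6: free(b) -> (freed b); heap: [0-0 ALLOC][1-51 FREE]
malloc(2): first-fit scan over [0-0 ALLOC][1-51 FREE] -> 1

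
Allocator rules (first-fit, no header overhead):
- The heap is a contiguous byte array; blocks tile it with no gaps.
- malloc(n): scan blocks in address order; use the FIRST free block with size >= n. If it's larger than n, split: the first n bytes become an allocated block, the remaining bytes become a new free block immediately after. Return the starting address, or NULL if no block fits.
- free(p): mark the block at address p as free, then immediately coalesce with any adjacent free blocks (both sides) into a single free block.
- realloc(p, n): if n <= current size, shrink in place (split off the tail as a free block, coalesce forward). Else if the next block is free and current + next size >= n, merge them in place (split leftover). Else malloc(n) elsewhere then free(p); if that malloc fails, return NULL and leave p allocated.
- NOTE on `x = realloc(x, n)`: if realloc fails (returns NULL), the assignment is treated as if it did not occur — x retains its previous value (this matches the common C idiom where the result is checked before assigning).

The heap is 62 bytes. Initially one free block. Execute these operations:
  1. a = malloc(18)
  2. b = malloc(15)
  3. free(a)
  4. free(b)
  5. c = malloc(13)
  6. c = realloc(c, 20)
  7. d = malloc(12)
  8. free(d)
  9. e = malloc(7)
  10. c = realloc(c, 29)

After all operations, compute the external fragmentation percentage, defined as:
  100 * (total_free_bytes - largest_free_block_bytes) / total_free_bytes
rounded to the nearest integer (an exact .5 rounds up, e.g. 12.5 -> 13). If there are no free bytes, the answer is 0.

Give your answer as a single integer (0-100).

Answer: 23

Derivation:
Op 1: a = malloc(18) -> a = 0; heap: [0-17 ALLOC][18-61 FREE]
Op 2: b = malloc(15) -> b = 18; heap: [0-17 ALLOC][18-32 ALLOC][33-61 FREE]
Op 3: free(a) -> (freed a); heap: [0-17 FREE][18-32 ALLOC][33-61 FREE]
Op 4: free(b) -> (freed b); heap: [0-61 FREE]
Op 5: c = malloc(13) -> c = 0; heap: [0-12 ALLOC][13-61 FREE]
Op 6: c = realloc(c, 20) -> c = 0; heap: [0-19 ALLOC][20-61 FREE]
Op 7: d = malloc(12) -> d = 20; heap: [0-19 ALLOC][20-31 ALLOC][32-61 FREE]
Op 8: free(d) -> (freed d); heap: [0-19 ALLOC][20-61 FREE]
Op 9: e = malloc(7) -> e = 20; heap: [0-19 ALLOC][20-26 ALLOC][27-61 FREE]
Op 10: c = realloc(c, 29) -> c = 27; heap: [0-19 FREE][20-26 ALLOC][27-55 ALLOC][56-61 FREE]
Free blocks: [20 6] total_free=26 largest=20 -> 100*(26-20)/26 = 600/26 ≈ 23.077 -> rounds to 23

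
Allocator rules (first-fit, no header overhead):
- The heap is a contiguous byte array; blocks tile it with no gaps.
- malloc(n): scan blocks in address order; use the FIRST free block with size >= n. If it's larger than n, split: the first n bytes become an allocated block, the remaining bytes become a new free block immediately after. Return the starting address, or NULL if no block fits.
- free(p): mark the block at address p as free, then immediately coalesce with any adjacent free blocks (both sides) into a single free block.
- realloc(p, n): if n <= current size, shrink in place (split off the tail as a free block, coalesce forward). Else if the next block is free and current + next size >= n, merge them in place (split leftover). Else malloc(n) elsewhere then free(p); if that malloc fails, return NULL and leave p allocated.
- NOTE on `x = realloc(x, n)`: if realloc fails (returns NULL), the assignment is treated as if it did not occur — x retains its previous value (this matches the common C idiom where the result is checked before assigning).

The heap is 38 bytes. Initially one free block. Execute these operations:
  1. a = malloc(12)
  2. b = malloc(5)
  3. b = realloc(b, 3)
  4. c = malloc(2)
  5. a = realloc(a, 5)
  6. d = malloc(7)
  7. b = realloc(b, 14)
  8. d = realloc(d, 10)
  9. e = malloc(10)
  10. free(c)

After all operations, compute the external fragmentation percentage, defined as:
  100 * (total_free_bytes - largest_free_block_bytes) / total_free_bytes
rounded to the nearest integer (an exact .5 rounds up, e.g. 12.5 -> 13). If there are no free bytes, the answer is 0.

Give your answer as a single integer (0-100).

Answer: 22

Derivation:
Op 1: a = malloc(12) -> a = 0; heap: [0-11 ALLOC][12-37 FREE]
Op 2: b = malloc(5) -> b = 12; heap: [0-11 ALLOC][12-16 ALLOC][17-37 FREE]
Op 3: b = realloc(b, 3) -> b = 12; heap: [0-11 ALLOC][12-14 ALLOC][15-37 FREE]
Op 4: c = malloc(2) -> c = 15; heap: [0-11 ALLOC][12-14 ALLOC][15-16 ALLOC][17-37 FREE]
Op 5: a = realloc(a, 5) -> a = 0; heap: [0-4 ALLOC][5-11 FREE][12-14 ALLOC][15-16 ALLOC][17-37 FREE]
Op 6: d = malloc(7) -> d = 5; heap: [0-4 ALLOC][5-11 ALLOC][12-14 ALLOC][15-16 ALLOC][17-37 FREE]
Op 7: b = realloc(b, 14) -> b = 17; heap: [0-4 ALLOC][5-11 ALLOC][12-14 FREE][15-16 ALLOC][17-30 ALLOC][31-37 FREE]
Op 8: d = realloc(d, 10) -> d = 5; heap: [0-4 ALLOC][5-14 ALLOC][15-16 ALLOC][17-30 ALLOC][31-37 FREE]
Op 9: e = malloc(10) -> e = NULL; heap: [0-4 ALLOC][5-14 ALLOC][15-16 ALLOC][17-30 ALLOC][31-37 FREE]
Op 10: free(c) -> (freed c); heap: [0-4 ALLOC][5-14 ALLOC][15-16 FREE][17-30 ALLOC][31-37 FREE]
Free blocks: [2 7] total_free=9 largest=7 -> 100*(9-7)/9 = 200/9 ≈ 22.222 -> rounds to 22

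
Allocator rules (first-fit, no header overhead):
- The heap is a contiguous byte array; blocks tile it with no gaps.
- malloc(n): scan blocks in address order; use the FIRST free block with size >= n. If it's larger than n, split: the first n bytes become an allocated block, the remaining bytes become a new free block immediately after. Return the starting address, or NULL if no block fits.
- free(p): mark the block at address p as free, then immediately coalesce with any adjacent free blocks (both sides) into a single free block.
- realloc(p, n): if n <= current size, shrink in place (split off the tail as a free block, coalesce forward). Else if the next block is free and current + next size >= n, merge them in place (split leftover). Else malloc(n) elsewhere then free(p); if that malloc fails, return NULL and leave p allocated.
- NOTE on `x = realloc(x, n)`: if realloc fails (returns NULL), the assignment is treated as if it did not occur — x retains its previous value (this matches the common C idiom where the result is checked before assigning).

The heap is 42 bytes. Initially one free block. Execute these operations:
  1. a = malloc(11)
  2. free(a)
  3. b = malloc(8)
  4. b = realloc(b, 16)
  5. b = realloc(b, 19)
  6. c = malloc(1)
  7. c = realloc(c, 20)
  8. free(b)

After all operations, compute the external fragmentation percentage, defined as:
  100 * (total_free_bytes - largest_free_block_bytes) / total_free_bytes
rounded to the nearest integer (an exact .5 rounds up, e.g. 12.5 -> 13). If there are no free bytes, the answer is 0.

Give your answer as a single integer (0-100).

Answer: 14

Derivation:
Op 1: a = malloc(11) -> a = 0; heap: [0-10 ALLOC][11-41 FREE]
Op 2: free(a) -> (freed a); heap: [0-41 FREE]
Op 3: b = malloc(8) -> b = 0; heap: [0-7 ALLOC][8-41 FREE]
Op 4: b = realloc(b, 16) -> b = 0; heap: [0-15 ALLOC][16-41 FREE]
Op 5: b = realloc(b, 19) -> b = 0; heap: [0-18 ALLOC][19-41 FREE]
Op 6: c = malloc(1) -> c = 19; heap: [0-18 ALLOC][19-19 ALLOC][20-41 FREE]
Op 7: c = realloc(c, 20) -> c = 19; heap: [0-18 ALLOC][19-38 ALLOC][39-41 FREE]
Op 8: free(b) -> (freed b); heap: [0-18 FREE][19-38 ALLOC][39-41 FREE]
Free blocks: [19 3] total_free=22 largest=19 -> 100*(22-19)/22 = 300/22 ≈ 13.636 -> rounds to 14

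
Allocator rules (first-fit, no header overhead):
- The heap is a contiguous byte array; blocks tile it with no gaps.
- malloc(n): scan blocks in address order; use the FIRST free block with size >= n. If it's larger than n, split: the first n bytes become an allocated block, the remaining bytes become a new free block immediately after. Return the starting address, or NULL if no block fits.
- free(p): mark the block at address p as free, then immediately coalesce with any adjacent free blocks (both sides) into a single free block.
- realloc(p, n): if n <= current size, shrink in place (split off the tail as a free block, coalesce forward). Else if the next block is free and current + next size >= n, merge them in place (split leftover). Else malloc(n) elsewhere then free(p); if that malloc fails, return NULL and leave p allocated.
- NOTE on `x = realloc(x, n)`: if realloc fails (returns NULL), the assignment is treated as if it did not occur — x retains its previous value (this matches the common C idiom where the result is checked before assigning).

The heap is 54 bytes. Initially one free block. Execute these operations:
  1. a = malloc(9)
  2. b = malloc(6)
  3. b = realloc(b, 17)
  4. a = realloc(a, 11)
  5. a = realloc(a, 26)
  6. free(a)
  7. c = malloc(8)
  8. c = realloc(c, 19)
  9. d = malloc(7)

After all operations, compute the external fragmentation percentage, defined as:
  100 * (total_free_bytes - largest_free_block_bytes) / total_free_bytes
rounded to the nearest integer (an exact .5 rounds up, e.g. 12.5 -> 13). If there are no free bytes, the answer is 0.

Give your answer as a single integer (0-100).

Op 1: a = malloc(9) -> a = 0; heap: [0-8 ALLOC][9-53 FREE]
Op 2: b = malloc(6) -> b = 9; heap: [0-8 ALLOC][9-14 ALLOC][15-53 FREE]
Op 3: b = realloc(b, 17) -> b = 9; heap: [0-8 ALLOC][9-25 ALLOC][26-53 FREE]
Op 4: a = realloc(a, 11) -> a = 26; heap: [0-8 FREE][9-25 ALLOC][26-36 ALLOC][37-53 FREE]
Op 5: a = realloc(a, 26) -> a = 26; heap: [0-8 FREE][9-25 ALLOC][26-51 ALLOC][52-53 FREE]
Op 6: free(a) -> (freed a); heap: [0-8 FREE][9-25 ALLOC][26-53 FREE]
Op 7: c = malloc(8) -> c = 0; heap: [0-7 ALLOC][8-8 FREE][9-25 ALLOC][26-53 FREE]
Op 8: c = realloc(c, 19) -> c = 26; heap: [0-8 FREE][9-25 ALLOC][26-44 ALLOC][45-53 FREE]
Op 9: d = malloc(7) -> d = 0; heap: [0-6 ALLOC][7-8 FREE][9-25 ALLOC][26-44 ALLOC][45-53 FREE]
Free blocks: [2 9] total_free=11 largest=9 -> 100*(11-9)/11 = 200/11 ≈ 18.182 -> rounds to 18

Answer: 18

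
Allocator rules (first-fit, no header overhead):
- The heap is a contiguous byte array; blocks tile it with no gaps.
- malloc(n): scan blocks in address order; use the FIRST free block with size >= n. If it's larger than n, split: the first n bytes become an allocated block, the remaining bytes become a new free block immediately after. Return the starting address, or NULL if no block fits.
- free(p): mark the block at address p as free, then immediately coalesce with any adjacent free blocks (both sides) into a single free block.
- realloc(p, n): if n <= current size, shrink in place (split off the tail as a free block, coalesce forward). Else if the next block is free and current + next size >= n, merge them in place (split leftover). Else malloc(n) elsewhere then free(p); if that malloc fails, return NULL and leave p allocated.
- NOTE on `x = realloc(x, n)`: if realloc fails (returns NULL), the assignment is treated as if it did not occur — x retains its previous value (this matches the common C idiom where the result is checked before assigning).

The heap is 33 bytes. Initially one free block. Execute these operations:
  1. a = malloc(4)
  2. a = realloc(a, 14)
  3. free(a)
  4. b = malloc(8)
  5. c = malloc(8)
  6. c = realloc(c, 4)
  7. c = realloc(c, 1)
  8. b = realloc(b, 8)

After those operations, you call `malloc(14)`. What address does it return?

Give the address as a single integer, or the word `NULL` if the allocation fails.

Op 1: a = malloc(4) -> a = 0; heap: [0-3 ALLOC][4-32 FREE]
Op 2: a = realloc(a, 14) -> a = 0; heap: [0-13 ALLOC][14-32 FREE]
Op 3: free(a) -> (freed a); heap: [0-32 FREE]
Op 4: b = malloc(8) -> b = 0; heap: [0-7 ALLOC][8-32 FREE]
Op 5: c = malloc(8) -> c = 8; heap: [0-7 ALLOC][8-15 ALLOC][16-32 FREE]
Op 6: c = realloc(c, 4) -> c = 8; heap: [0-7 ALLOC][8-11 ALLOC][12-32 FREE]
Op 7: c = realloc(c, 1) -> c = 8; heap: [0-7 ALLOC][8-8 ALLOC][9-32 FREE]
Op 8: b = realloc(b, 8) -> b = 0; heap: [0-7 ALLOC][8-8 ALLOC][9-32 FREE]
malloc(14): first-fit scan over [0-7 ALLOC][8-8 ALLOC][9-32 FREE] -> 9

Answer: 9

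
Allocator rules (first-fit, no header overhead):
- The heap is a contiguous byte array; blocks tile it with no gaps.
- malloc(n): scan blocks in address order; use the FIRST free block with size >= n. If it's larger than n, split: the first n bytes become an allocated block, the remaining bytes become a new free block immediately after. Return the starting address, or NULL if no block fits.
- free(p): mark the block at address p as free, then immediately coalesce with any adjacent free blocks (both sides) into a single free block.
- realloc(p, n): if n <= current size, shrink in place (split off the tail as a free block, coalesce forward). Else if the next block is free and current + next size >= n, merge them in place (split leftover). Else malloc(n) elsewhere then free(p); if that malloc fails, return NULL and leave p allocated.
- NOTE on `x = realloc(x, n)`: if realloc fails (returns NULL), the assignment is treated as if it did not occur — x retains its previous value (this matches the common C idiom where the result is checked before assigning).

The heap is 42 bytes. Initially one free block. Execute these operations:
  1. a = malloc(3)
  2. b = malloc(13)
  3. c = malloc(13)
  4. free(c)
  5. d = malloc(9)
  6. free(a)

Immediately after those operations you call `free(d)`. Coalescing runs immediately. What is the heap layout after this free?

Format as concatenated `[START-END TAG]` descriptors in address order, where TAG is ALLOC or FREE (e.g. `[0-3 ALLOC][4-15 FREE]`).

Op 1: a = malloc(3) -> a = 0; heap: [0-2 ALLOC][3-41 FREE]
Op 2: b = malloc(13) -> b = 3; heap: [0-2 ALLOC][3-15 ALLOC][16-41 FREE]
Op 3: c = malloc(13) -> c = 16; heap: [0-2 ALLOC][3-15 ALLOC][16-28 ALLOC][29-41 FREE]
Op 4: free(c) -> (freed c); heap: [0-2 ALLOC][3-15 ALLOC][16-41 FREE]
Op 5: d = malloc(9) -> d = 16; heap: [0-2 ALLOC][3-15 ALLOC][16-24 ALLOC][25-41 FREE]
Op 6: free(a) -> (freed a); heap: [0-2 FREE][3-15 ALLOC][16-24 ALLOC][25-41 FREE]
free(d): d = 16 -> block [16-24 ALLOC]; mark free, coalesce with adjacent free neighbors -> [0-2 FREE][3-15 ALLOC][16-41 FREE]

Answer: [0-2 FREE][3-15 ALLOC][16-41 FREE]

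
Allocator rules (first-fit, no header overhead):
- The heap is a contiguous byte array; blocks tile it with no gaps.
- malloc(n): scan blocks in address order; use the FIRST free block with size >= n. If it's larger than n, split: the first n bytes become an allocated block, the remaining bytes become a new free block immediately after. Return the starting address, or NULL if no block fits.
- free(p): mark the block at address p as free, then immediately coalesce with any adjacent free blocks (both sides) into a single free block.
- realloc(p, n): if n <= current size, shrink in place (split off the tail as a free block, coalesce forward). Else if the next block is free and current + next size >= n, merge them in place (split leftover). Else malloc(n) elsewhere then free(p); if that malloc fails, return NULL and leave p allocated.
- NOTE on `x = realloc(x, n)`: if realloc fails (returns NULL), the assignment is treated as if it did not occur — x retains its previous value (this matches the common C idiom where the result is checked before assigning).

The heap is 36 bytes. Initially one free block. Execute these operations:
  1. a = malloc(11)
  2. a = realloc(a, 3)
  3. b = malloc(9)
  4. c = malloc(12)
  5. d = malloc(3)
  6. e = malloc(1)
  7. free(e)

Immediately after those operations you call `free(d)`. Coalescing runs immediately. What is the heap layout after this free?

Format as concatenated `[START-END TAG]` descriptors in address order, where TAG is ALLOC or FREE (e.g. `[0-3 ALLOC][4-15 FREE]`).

Op 1: a = malloc(11) -> a = 0; heap: [0-10 ALLOC][11-35 FREE]
Op 2: a = realloc(a, 3) -> a = 0; heap: [0-2 ALLOC][3-35 FREE]
Op 3: b = malloc(9) -> b = 3; heap: [0-2 ALLOC][3-11 ALLOC][12-35 FREE]
Op 4: c = malloc(12) -> c = 12; heap: [0-2 ALLOC][3-11 ALLOC][12-23 ALLOC][24-35 FREE]
Op 5: d = malloc(3) -> d = 24; heap: [0-2 ALLOC][3-11 ALLOC][12-23 ALLOC][24-26 ALLOC][27-35 FREE]
Op 6: e = malloc(1) -> e = 27; heap: [0-2 ALLOC][3-11 ALLOC][12-23 ALLOC][24-26 ALLOC][27-27 ALLOC][28-35 FREE]
Op 7: free(e) -> (freed e); heap: [0-2 ALLOC][3-11 ALLOC][12-23 ALLOC][24-26 ALLOC][27-35 FREE]
free(d): d = 24 -> block [24-26 ALLOC]; mark free, coalesce with adjacent free neighbors -> [0-2 ALLOC][3-11 ALLOC][12-23 ALLOC][24-35 FREE]

Answer: [0-2 ALLOC][3-11 ALLOC][12-23 ALLOC][24-35 FREE]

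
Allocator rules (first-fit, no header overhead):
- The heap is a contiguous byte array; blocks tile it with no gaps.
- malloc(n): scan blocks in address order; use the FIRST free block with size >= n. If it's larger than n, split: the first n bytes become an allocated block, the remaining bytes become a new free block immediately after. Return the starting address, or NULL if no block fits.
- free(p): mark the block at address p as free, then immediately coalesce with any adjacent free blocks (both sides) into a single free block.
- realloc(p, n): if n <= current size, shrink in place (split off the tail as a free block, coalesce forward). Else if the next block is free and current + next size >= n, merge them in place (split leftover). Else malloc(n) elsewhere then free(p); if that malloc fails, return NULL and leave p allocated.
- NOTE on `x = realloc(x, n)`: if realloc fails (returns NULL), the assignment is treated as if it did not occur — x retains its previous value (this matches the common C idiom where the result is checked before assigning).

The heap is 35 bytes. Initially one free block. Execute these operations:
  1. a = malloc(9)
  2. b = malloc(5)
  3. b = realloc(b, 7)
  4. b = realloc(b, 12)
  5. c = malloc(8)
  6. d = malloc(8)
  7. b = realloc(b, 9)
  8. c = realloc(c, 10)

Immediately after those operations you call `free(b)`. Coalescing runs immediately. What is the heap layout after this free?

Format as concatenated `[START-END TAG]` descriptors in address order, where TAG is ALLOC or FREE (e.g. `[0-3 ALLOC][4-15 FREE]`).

Op 1: a = malloc(9) -> a = 0; heap: [0-8 ALLOC][9-34 FREE]
Op 2: b = malloc(5) -> b = 9; heap: [0-8 ALLOC][9-13 ALLOC][14-34 FREE]
Op 3: b = realloc(b, 7) -> b = 9; heap: [0-8 ALLOC][9-15 ALLOC][16-34 FREE]
Op 4: b = realloc(b, 12) -> b = 9; heap: [0-8 ALLOC][9-20 ALLOC][21-34 FREE]
Op 5: c = malloc(8) -> c = 21; heap: [0-8 ALLOC][9-20 ALLOC][21-28 ALLOC][29-34 FREE]
Op 6: d = malloc(8) -> d = NULL; heap: [0-8 ALLOC][9-20 ALLOC][21-28 ALLOC][29-34 FREE]
Op 7: b = realloc(b, 9) -> b = 9; heap: [0-8 ALLOC][9-17 ALLOC][18-20 FREE][21-28 ALLOC][29-34 FREE]
Op 8: c = realloc(c, 10) -> c = 21; heap: [0-8 ALLOC][9-17 ALLOC][18-20 FREE][21-30 ALLOC][31-34 FREE]
free(b): b = 9 -> block [9-17 ALLOC]; mark free, coalesce with adjacent free neighbors -> [0-8 ALLOC][9-20 FREE][21-30 ALLOC][31-34 FREE]

Answer: [0-8 ALLOC][9-20 FREE][21-30 ALLOC][31-34 FREE]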